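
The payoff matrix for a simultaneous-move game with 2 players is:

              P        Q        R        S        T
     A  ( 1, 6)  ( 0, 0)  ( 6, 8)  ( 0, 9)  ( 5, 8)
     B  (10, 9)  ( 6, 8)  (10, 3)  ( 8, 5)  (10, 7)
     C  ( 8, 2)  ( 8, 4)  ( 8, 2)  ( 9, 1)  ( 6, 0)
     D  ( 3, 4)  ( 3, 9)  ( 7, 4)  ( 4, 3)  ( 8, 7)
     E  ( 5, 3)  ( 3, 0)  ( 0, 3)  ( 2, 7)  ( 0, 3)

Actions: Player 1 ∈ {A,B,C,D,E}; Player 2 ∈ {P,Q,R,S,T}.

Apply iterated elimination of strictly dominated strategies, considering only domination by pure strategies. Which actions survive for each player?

P1 drop A (B beats it: P:10>1 Q:6>0 R:10>6 S:8>0 T:10>5)
P1 drop D (B beats it: P:10>3 Q:6>3 R:10>7 S:8>4 T:10>8)
P1 drop E (B beats it: P:10>5 Q:6>3 R:10>0 S:8>2 T:10>0)
P2 drop R (Q beats it: B:8>3 C:4>2)
P2 drop S (P beats it: B:9>5 C:2>1)
P2 drop T (P beats it: B:9>7 C:2>0)
P1→{B,C} P2→{P,Q}

Remaining: P1:{B,C} P2:{P,Q}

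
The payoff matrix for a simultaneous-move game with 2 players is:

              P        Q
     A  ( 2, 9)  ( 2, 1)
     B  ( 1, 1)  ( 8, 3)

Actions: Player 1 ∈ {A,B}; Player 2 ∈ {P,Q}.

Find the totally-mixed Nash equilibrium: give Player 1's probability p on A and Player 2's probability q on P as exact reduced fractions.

P1 indiff ⇒ q·2+(1-q)·2 = q·1+(1-q)·8 ⇒ q(1) = (1-q)(6) ⇒ q = 6/7
P2 indiff ⇒ p·9+(1-p)·1 = p·1+(1-p)·3 ⇒ p(8) = (1-p)(2) ⇒ p = 1/5

p=1/5, q=6/7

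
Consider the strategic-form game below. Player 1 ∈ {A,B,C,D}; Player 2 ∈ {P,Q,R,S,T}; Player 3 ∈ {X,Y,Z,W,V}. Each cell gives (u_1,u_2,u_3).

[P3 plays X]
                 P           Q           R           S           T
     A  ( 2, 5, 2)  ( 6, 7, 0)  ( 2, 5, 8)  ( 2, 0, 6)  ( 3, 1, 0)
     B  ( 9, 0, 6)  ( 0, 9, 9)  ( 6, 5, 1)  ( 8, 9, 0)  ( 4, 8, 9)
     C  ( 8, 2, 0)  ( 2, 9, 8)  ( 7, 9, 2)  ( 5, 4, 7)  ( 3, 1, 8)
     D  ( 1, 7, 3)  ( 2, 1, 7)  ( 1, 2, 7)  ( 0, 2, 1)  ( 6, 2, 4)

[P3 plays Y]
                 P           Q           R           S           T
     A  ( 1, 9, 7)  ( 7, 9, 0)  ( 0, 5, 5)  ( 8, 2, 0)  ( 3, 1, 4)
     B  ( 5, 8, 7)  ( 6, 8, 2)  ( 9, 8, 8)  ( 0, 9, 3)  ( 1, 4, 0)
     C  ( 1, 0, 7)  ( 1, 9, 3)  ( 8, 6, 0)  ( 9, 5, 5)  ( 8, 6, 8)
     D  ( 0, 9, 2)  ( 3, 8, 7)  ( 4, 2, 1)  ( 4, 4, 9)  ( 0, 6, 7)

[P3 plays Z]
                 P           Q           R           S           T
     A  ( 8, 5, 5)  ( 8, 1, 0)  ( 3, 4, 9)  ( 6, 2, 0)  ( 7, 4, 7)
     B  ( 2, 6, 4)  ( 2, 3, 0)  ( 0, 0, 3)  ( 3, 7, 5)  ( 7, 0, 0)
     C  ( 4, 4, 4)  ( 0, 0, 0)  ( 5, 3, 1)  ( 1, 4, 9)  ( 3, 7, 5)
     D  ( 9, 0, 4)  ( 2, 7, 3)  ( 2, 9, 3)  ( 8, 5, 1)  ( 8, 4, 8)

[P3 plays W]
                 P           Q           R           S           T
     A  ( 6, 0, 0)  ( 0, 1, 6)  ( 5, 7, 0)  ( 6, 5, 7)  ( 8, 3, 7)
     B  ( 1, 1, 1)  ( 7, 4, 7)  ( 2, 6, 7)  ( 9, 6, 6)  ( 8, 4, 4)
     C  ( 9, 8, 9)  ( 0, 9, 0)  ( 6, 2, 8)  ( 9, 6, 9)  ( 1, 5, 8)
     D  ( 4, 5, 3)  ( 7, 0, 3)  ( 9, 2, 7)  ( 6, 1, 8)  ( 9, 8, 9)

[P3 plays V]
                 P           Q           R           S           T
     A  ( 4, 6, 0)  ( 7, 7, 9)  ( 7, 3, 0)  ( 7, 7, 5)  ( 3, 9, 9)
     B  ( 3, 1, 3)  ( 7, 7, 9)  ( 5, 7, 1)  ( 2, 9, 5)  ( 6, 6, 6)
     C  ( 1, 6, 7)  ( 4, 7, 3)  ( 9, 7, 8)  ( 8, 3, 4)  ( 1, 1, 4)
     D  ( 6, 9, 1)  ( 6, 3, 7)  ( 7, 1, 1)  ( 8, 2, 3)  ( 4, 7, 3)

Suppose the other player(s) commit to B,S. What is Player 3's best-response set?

BR_3 = {W}

u_3(X vs B,S) = 0
u_3(Y vs B,S) = 3
u_3(Z vs B,S) = 5
u_3(W vs B,S) = 6
u_3(V vs B,S) = 5
max payoff 6 at {W}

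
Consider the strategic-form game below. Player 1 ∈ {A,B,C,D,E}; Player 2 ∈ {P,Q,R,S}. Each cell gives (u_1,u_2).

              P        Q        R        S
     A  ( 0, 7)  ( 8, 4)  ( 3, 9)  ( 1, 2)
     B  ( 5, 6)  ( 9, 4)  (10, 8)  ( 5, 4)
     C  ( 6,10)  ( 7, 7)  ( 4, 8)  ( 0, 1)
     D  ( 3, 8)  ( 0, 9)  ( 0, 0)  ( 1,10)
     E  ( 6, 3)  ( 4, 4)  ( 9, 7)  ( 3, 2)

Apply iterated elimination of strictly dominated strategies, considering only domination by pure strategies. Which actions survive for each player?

P1 drop A (B beats it: P:5>0 Q:9>8 R:10>3 S:5>1)
P1 drop D (B beats it: P:5>3 Q:9>0 R:10>0 S:5>1)
P2 drop Q (R beats it: B:8>4 C:8>7 E:7>4)
P2 drop S (P beats it: B:6>4 C:10>1 E:3>2)
P1→{B,C,E} P2→{P,R}

Survivors P1:{B,C,E} P2:{P,R}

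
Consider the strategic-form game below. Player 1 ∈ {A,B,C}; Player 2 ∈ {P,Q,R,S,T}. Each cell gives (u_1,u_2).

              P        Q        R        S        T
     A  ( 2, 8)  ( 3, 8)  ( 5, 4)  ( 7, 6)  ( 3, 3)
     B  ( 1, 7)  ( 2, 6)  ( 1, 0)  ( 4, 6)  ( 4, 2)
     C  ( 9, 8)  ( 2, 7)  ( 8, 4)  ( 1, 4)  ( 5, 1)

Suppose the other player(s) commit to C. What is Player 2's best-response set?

u_2(P vs C) = 8
u_2(Q vs C) = 7
u_2(R vs C) = 4
u_2(S vs C) = 4
u_2(T vs C) = 1
max payoff 8 at {P}

argmax u_2 = {P}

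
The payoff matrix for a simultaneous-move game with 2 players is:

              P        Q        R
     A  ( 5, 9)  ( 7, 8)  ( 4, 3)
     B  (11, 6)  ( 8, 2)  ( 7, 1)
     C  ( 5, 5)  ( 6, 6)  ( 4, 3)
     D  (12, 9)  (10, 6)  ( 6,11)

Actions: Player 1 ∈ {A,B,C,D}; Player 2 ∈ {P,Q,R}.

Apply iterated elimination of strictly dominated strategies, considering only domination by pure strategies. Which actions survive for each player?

P1 drop A (B beats it: P:11>5 Q:8>7 R:7>4)
P1 drop C (B beats it: P:11>5 Q:8>6 R:7>4)
P2 drop Q (P beats it: B:6>2 D:9>6)
P1→{B,D} P2→{P,R}

Remaining: P1:{B,D} P2:{P,R}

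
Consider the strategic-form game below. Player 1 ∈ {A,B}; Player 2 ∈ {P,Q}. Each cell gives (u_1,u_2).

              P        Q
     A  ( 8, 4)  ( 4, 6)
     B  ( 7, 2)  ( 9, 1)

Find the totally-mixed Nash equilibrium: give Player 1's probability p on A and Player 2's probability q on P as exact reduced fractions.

P1 indiff ⇒ q·8+(1-q)·4 = q·7+(1-q)·9 ⇒ q(1) = (1-q)(5) ⇒ q = 5/6
P2 indiff ⇒ p·4+(1-p)·2 = p·6+(1-p)·1 ⇒ p(-2) = (1-p)(-1) ⇒ p = 1/3

p=1/3, q=5/6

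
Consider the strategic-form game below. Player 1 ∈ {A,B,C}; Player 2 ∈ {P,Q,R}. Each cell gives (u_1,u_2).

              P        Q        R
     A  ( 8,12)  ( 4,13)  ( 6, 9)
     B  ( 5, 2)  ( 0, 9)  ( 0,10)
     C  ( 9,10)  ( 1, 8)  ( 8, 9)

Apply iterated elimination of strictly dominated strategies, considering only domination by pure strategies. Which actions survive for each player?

P1 drop B (A beats it: P:8>5 Q:4>0 R:6>0)
P2 drop R (P beats it: A:12>9 C:10>9)
P1→{A,C} P2→{P,Q}

IESDS → P1:{A,C} P2:{P,Q}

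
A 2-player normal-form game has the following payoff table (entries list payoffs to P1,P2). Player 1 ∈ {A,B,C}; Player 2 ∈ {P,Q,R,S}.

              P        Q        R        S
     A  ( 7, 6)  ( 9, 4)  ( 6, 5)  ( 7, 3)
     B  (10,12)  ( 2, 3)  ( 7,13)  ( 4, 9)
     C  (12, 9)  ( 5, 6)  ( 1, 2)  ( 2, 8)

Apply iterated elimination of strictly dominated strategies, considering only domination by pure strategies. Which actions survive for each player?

Remaining: P1:{B,C} P2:{P,R}

P2 drop Q (P beats it: A:6>4 B:12>3 C:9>6)
P2 drop S (P beats it: A:6>3 B:12>9 C:9>8)
P1 drop A (B beats it: P:10>7 R:7>6)
P1→{B,C} P2→{P,R}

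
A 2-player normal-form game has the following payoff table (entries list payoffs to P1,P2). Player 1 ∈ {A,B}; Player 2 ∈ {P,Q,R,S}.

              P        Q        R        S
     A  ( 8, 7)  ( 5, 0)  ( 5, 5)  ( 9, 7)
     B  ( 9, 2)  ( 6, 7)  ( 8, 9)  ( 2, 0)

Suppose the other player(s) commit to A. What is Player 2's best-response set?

u_2(P vs A) = 7
u_2(Q vs A) = 0
u_2(R vs A) = 5
u_2(S vs A) = 7
max payoff 7 at {P,S}

BR_2 = {P,S}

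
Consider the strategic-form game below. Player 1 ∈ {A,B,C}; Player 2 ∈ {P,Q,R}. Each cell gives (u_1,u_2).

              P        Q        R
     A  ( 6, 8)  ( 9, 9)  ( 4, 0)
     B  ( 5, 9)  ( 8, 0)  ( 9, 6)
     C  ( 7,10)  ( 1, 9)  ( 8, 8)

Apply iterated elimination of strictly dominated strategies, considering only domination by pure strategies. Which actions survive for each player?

P2 drop R (P beats it: A:8>0 B:9>6 C:10>8)
P1 drop B (A beats it: P:6>5 Q:9>8)
P1→{A,C} P2→{P,Q}

Survivors P1:{A,C} P2:{P,Q}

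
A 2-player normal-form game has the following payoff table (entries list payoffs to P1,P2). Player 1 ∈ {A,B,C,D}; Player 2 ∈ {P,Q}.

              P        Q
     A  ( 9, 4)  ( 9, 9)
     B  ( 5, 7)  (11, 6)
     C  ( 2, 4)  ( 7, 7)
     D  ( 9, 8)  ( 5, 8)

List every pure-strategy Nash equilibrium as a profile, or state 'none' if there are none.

(A,P): not NE [P2→Q gives 9>4]
(A,Q): not NE [P1→B gives 11>9]
(B,P): not NE [P1→D gives 9>5]
(B,Q): not NE [P2→P gives 7>6]
(C,P): not NE [P1→D gives 9>2; P2→Q gives 7>4]
(C,Q): not NE [P1→B gives 11>7]
(D,P): NE
(D,Q): not NE [P1→B gives 11>5]

PSNE = {(D,P)}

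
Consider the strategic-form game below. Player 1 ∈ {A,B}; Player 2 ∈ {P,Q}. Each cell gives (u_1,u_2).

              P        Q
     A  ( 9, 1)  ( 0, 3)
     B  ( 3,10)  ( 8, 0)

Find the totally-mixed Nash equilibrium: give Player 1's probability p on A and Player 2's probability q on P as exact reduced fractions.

P1 indiff ⇒ q·9+(1-q)·0 = q·3+(1-q)·8 ⇒ q(6) = (1-q)(8) ⇒ q = 4/7
P2 indiff ⇒ p·1+(1-p)·10 = p·3+(1-p)·0 ⇒ p(-2) = (1-p)(-10) ⇒ p = 5/6

(p,q) = (5/6, 4/7)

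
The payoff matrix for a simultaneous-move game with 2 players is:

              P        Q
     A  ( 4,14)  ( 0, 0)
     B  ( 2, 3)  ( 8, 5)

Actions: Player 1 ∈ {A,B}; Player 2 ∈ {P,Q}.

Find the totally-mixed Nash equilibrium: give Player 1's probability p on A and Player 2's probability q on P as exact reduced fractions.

P1 indiff ⇒ q·4+(1-q)·0 = q·2+(1-q)·8 ⇒ q(2) = (1-q)(8) ⇒ q = 4/5
P2 indiff ⇒ p·14+(1-p)·3 = p·0+(1-p)·5 ⇒ p(14) = (1-p)(2) ⇒ p = 1/8

P1 mixes 1/8 on A; P2 mixes 4/5 on P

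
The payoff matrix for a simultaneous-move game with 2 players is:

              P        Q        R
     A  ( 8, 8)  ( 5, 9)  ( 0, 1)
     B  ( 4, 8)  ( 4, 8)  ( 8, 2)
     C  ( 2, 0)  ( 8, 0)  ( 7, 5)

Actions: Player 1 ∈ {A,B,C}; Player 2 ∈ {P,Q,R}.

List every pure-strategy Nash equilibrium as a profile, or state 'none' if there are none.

(A,P): not NE [P2→Q gives 9>8]
(A,Q): not NE [P1→C gives 8>5]
(A,R): not NE [P1→B gives 8>0; P2→Q gives 9>1]
(B,P): not NE [P1→A gives 8>4]
(B,Q): not NE [P1→C gives 8>4]
(B,R): not NE [P2→Q gives 8>2]
(C,P): not NE [P1→A gives 8>2; P2→R gives 5>0]
(C,Q): not NE [P2→R gives 5>0]
(C,R): not NE [P1→B gives 8>7]

PSNE: ∅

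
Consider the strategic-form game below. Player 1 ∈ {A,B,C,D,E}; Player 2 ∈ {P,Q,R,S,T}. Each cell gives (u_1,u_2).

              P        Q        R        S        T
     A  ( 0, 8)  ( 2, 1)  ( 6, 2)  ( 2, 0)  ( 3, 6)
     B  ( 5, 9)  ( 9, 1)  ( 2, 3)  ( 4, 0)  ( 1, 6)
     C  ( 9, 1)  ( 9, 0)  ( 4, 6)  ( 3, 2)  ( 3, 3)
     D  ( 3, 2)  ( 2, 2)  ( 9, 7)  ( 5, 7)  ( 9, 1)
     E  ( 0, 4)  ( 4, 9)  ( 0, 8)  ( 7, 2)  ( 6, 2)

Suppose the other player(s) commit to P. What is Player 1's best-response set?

u_1(A vs P) = 0
u_1(B vs P) = 5
u_1(C vs P) = 9
u_1(D vs P) = 3
u_1(E vs P) = 0
max payoff 9 at {C}

argmax u_1 = {C}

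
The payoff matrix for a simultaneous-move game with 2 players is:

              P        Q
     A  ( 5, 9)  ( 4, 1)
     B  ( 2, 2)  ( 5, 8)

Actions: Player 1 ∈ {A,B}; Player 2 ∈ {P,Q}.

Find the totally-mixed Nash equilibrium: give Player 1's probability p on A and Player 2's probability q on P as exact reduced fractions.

p=3/7, q=1/4

P1 indiff ⇒ q·5+(1-q)·4 = q·2+(1-q)·5 ⇒ q(3) = (1-q)(1) ⇒ q = 1/4
P2 indiff ⇒ p·9+(1-p)·2 = p·1+(1-p)·8 ⇒ p(8) = (1-p)(6) ⇒ p = 3/7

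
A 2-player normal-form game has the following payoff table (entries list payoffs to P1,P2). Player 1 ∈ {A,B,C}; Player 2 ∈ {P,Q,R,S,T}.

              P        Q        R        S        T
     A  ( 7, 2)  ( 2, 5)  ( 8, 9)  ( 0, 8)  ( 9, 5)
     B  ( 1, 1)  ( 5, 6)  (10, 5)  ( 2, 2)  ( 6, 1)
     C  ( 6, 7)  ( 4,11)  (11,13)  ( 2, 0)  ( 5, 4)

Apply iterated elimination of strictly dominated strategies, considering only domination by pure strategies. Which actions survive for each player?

P2 drop P (Q beats it: A:5>2 B:6>1 C:11>7)
P2 drop S (R beats it: A:9>8 B:5>2 C:13>0)
P2 drop T (R beats it: A:9>5 B:5>1 C:13>4)
P1 drop A (B beats it: Q:5>2 R:10>8)
P1→{B,C} P2→{Q,R}

Survivors P1:{B,C} P2:{Q,R}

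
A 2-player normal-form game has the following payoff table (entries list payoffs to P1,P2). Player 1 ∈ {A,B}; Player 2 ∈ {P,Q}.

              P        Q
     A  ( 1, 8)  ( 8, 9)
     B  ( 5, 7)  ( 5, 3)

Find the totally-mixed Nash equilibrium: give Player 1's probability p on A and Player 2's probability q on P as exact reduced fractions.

(p,q) = (4/5, 3/7)

P1 indiff ⇒ q·1+(1-q)·8 = q·5+(1-q)·5 ⇒ q(-4) = (1-q)(-3) ⇒ q = 3/7
P2 indiff ⇒ p·8+(1-p)·7 = p·9+(1-p)·3 ⇒ p(-1) = (1-p)(-4) ⇒ p = 4/5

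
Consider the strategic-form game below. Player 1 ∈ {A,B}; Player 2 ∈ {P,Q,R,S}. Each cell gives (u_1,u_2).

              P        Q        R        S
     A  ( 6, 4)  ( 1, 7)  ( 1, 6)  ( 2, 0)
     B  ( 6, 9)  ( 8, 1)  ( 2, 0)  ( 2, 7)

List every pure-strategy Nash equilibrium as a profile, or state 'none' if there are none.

PSNE = {(B,P)}

(A,P): not NE [P2→Q gives 7>4]
(A,Q): not NE [P1→B gives 8>1]
(A,R): not NE [P1→B gives 2>1; P2→Q gives 7>6]
(A,S): not NE [P2→Q gives 7>0]
(B,P): NE
(B,Q): not NE [P2→P gives 9>1]
(B,R): not NE [P2→P gives 9>0]
(B,S): not NE [P2→P gives 9>7]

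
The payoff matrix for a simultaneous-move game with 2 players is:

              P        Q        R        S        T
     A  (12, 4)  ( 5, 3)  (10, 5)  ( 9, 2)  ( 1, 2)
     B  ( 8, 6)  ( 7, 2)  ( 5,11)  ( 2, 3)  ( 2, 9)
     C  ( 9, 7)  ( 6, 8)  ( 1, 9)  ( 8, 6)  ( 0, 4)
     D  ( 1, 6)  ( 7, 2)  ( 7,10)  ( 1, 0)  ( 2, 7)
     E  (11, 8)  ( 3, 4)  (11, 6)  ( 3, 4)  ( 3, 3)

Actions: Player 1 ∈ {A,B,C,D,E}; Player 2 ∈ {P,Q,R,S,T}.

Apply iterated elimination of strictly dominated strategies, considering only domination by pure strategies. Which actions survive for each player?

P2 drop Q (R beats it: A:5>3 B:11>2 C:9>8 D:10>2 E:6>4)
P1 drop B (E beats it: P:11>8 R:11>5 S:3>2 T:3>2)
P1 drop C (A beats it: P:12>9 R:10>1 S:9>8 T:1>0)
P1 drop D (E beats it: P:11>1 R:11>7 S:3>1 T:3>2)
P2 drop S (P beats it: A:4>2 E:8>4)
P2 drop T (P beats it: A:4>2 E:8>3)
P1→{A,E} P2→{P,R}

Survivors P1:{A,E} P2:{P,R}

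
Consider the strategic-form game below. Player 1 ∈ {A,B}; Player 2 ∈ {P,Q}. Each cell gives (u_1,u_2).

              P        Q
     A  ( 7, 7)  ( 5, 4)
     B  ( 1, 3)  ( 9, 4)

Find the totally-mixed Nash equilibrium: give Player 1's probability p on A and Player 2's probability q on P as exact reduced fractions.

P1 indiff ⇒ q·7+(1-q)·5 = q·1+(1-q)·9 ⇒ q(6) = (1-q)(4) ⇒ q = 2/5
P2 indiff ⇒ p·7+(1-p)·3 = p·4+(1-p)·4 ⇒ p(3) = (1-p)(1) ⇒ p = 1/4

P1 mixes 1/4 on A; P2 mixes 2/5 on P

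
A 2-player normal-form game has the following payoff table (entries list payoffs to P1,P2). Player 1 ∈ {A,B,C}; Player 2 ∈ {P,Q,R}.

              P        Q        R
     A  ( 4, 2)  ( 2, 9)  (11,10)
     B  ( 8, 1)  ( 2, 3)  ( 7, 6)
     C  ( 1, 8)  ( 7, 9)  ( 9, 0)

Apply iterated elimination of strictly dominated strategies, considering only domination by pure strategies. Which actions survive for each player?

IESDS → P1:{A,C} P2:{Q,R}

P2 drop P (Q beats it: A:9>2 B:3>1 C:9>8)
P1 drop B (C beats it: Q:7>2 R:9>7)
P1→{A,C} P2→{Q,R}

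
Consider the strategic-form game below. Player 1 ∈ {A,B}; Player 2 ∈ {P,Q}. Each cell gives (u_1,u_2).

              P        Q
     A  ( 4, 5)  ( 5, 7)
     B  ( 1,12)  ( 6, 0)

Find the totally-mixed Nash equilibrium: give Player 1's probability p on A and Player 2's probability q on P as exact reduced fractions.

P1 indiff ⇒ q·4+(1-q)·5 = q·1+(1-q)·6 ⇒ q(3) = (1-q)(1) ⇒ q = 1/4
P2 indiff ⇒ p·5+(1-p)·12 = p·7+(1-p)·0 ⇒ p(-2) = (1-p)(-12) ⇒ p = 6/7

(p,q) = (6/7, 1/4)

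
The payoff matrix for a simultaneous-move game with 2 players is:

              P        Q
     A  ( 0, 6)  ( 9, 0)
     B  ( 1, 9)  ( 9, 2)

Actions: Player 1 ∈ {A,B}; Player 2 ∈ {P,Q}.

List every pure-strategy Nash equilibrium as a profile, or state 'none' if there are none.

PSNE = {(B,P)}

(A,P): not NE [P1→B gives 1>0]
(A,Q): not NE [P2→P gives 6>0]
(B,P): NE
(B,Q): not NE [P2→P gives 9>2]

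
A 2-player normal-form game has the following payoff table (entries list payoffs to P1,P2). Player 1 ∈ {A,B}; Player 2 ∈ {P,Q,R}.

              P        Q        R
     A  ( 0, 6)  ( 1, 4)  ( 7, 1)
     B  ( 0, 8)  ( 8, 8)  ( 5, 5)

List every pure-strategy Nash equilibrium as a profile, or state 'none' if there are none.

Nash profiles: (A,P), (B,P), (B,Q)

(A,P): NE
(A,Q): not NE [P1→B gives 8>1; P2→P gives 6>4]
(A,R): not NE [P2→P gives 6>1]
(B,P): NE
(B,Q): NE
(B,R): not NE [P1→A gives 7>5; P2→Q gives 8>5]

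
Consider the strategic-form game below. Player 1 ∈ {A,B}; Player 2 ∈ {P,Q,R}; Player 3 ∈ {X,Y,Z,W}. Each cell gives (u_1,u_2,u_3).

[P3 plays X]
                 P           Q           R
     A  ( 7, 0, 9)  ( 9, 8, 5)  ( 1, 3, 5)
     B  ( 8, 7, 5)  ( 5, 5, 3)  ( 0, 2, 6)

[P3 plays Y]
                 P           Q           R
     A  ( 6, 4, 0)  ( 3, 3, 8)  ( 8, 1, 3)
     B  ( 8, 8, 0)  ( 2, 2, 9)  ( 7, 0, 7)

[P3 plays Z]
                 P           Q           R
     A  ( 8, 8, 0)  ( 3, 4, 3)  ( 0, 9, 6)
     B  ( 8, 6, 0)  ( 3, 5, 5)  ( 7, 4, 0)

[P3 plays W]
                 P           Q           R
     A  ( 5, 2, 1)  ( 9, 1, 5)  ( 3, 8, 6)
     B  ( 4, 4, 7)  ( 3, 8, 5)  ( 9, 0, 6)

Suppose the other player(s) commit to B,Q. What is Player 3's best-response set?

u_3(X vs B,Q) = 3
u_3(Y vs B,Q) = 9
u_3(Z vs B,Q) = 5
u_3(W vs B,Q) = 5
max payoff 9 at {Y}

P3 best: {Y}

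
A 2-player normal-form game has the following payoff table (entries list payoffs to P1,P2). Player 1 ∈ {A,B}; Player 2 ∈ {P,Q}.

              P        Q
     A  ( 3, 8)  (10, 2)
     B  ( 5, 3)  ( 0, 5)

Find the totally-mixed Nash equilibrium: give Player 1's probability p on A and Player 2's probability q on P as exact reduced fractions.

P1 indiff ⇒ q·3+(1-q)·10 = q·5+(1-q)·0 ⇒ q(-2) = (1-q)(-10) ⇒ q = 5/6
P2 indiff ⇒ p·8+(1-p)·3 = p·2+(1-p)·5 ⇒ p(6) = (1-p)(2) ⇒ p = 1/4

P1 mixes 1/4 on A; P2 mixes 5/6 on P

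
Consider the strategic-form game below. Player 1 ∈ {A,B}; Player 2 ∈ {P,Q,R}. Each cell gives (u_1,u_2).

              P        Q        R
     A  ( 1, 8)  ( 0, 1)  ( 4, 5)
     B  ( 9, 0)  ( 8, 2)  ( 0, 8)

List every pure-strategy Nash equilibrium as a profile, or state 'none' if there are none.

(A,P): not NE [P1→B gives 9>1]
(A,Q): not NE [P1→B gives 8>0; P2→P gives 8>1]
(A,R): not NE [P2→P gives 8>5]
(B,P): not NE [P2→R gives 8>0]
(B,Q): not NE [P2→R gives 8>2]
(B,R): not NE [P1→A gives 4>0]

PSNE: ∅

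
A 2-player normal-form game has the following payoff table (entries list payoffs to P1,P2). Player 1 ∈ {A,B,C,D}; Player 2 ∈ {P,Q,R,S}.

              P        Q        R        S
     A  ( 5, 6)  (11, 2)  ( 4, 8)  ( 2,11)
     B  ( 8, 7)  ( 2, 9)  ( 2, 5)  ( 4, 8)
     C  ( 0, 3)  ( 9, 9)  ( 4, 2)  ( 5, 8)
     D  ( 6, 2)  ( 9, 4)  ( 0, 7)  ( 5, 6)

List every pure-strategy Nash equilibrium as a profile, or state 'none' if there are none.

(A,P): not NE [P1→B gives 8>5; P2→S gives 11>6]
(A,Q): not NE [P2→S gives 11>2]
(A,R): not NE [P2→S gives 11>8]
(A,S): not NE [P1→D gives 5>2]
(B,P): not NE [P2→Q gives 9>7]
(B,Q): not NE [P1→A gives 11>2]
(B,R): not NE [P1→C gives 4>2; P2→Q gives 9>5]
(B,S): not NE [P1→D gives 5>4; P2→Q gives 9>8]
(C,P): not NE [P1→B gives 8>0; P2→Q gives 9>3]
(C,Q): not NE [P1→A gives 11>9]
(C,R): not NE [P2→Q gives 9>2]
(C,S): not NE [P2→Q gives 9>8]
(D,P): not NE [P1→B gives 8>6; P2→R gives 7>2]
(D,Q): not NE [P1→A gives 11>9; P2→R gives 7>4]
(D,R): not NE [P1→C gives 4>0]
(D,S): not NE [P2→R gives 7>6]

PSNE: ∅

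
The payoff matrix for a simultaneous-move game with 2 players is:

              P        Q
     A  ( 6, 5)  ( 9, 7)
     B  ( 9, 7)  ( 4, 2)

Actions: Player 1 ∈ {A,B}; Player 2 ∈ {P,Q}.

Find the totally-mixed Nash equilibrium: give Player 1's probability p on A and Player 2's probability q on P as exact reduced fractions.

p=5/7, q=5/8

P1 indiff ⇒ q·6+(1-q)·9 = q·9+(1-q)·4 ⇒ q(-3) = (1-q)(-5) ⇒ q = 5/8
P2 indiff ⇒ p·5+(1-p)·7 = p·7+(1-p)·2 ⇒ p(-2) = (1-p)(-5) ⇒ p = 5/7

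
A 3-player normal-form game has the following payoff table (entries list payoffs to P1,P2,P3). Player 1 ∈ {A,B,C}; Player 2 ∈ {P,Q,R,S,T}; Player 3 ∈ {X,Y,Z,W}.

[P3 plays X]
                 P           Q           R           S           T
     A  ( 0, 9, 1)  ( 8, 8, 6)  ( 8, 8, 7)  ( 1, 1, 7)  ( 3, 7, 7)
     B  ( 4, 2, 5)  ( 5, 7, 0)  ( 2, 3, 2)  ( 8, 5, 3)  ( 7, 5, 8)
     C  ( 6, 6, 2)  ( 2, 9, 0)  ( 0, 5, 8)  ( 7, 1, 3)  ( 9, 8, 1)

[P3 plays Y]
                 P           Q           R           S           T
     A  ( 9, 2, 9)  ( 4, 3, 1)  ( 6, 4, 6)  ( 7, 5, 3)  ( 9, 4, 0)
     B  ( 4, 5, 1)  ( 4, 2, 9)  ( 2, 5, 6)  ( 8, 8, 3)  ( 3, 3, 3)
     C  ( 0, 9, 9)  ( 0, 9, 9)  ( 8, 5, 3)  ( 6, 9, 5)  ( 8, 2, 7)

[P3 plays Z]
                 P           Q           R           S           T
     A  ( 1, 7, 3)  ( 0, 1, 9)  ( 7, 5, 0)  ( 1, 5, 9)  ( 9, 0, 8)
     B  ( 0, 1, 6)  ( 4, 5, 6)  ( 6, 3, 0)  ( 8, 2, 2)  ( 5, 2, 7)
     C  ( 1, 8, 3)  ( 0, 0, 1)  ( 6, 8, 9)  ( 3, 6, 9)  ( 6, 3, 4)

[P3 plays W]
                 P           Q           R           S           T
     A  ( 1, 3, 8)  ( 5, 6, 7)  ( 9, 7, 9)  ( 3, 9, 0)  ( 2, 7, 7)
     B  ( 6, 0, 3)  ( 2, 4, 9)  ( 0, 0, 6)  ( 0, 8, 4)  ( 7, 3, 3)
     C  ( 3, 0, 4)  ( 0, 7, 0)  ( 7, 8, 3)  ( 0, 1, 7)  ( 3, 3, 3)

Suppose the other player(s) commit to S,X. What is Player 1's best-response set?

BR_1 = {B}

u_1(A vs S,X) = 1
u_1(B vs S,X) = 8
u_1(C vs S,X) = 7
max payoff 8 at {B}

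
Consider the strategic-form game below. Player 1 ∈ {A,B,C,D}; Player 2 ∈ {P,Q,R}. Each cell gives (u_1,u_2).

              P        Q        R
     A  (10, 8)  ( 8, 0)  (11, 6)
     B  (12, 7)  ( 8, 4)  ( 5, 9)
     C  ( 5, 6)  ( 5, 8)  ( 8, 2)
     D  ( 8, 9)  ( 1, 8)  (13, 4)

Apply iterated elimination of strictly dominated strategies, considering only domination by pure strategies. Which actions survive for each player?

Survivors P1:{A,B,D} P2:{P,R}

P1 drop C (A beats it: P:10>5 Q:8>5 R:11>8)
P2 drop Q (P beats it: A:8>0 B:7>4 D:9>8)
P1→{A,B,D} P2→{P,R}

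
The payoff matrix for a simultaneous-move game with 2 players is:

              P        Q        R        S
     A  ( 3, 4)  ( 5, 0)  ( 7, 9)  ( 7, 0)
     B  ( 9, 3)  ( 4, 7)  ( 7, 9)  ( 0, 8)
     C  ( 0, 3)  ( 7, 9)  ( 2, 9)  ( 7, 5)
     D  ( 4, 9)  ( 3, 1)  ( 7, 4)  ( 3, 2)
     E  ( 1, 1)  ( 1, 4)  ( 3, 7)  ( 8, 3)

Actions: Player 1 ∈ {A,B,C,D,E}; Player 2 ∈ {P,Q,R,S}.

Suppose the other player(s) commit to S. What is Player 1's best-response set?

P1 best: {E}

u_1(A vs S) = 7
u_1(B vs S) = 0
u_1(C vs S) = 7
u_1(D vs S) = 3
u_1(E vs S) = 8
max payoff 8 at {E}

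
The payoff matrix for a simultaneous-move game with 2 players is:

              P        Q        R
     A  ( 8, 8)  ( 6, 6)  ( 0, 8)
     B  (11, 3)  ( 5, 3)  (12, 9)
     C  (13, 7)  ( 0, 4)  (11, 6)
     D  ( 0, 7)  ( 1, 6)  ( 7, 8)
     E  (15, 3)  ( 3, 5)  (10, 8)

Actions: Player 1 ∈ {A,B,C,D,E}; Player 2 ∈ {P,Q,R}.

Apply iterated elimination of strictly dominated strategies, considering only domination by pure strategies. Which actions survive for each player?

Survivors P1:{B,C,E} P2:{P,R}

P1 drop D (B beats it: P:11>0 Q:5>1 R:12>7)
P2 drop Q (R beats it: A:8>6 B:9>3 C:6>4 E:8>5)
P1 drop A (B beats it: P:11>8 R:12>0)
P1→{B,C,E} P2→{P,R}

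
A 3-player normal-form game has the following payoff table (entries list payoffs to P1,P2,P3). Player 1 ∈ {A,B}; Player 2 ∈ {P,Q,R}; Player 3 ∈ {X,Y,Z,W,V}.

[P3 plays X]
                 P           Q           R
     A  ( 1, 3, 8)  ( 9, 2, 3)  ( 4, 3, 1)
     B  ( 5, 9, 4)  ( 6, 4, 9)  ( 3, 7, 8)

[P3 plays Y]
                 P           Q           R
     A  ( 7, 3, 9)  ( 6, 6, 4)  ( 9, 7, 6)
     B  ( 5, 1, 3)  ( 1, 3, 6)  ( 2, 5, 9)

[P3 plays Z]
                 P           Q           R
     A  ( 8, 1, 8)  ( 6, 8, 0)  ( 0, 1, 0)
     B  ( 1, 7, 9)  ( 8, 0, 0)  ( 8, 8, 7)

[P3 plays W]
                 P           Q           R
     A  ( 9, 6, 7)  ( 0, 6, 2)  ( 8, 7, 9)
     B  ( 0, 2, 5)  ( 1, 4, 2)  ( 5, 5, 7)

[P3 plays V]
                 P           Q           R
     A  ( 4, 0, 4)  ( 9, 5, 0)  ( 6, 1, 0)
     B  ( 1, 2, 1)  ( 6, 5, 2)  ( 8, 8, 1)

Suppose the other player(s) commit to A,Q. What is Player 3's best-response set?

P3 best: {Y}

u_3(X vs A,Q) = 3
u_3(Y vs A,Q) = 4
u_3(Z vs A,Q) = 0
u_3(W vs A,Q) = 2
u_3(V vs A,Q) = 0
max payoff 4 at {Y}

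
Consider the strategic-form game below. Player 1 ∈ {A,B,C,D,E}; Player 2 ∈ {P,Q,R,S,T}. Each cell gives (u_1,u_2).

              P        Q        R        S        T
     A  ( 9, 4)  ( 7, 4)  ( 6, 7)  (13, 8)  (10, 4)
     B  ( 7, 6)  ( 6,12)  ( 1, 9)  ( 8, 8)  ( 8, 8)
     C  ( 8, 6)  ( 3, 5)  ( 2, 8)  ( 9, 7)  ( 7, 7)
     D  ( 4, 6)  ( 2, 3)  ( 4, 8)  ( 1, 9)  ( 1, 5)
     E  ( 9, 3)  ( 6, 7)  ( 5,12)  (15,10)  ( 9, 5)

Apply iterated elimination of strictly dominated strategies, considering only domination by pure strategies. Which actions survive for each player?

Survivors P1:{A,E} P2:{R,S}

P1 drop B (A beats it: P:9>7 Q:7>6 R:6>1 S:13>8 T:10>8)
P1 drop C (A beats it: P:9>8 Q:7>3 R:6>2 S:13>9 T:10>7)
P1 drop D (A beats it: P:9>4 Q:7>2 R:6>4 S:13>1 T:10>1)
P2 drop P (R beats it: A:7>4 E:12>3)
P2 drop Q (R beats it: A:7>4 E:12>7)
P2 drop T (R beats it: A:7>4 E:12>5)
P1→{A,E} P2→{R,S}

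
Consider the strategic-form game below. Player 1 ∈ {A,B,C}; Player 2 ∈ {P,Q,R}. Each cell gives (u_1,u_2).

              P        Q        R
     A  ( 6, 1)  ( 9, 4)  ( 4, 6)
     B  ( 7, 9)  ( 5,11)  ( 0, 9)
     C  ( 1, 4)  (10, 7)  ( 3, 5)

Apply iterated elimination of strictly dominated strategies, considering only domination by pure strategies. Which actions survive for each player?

IESDS → P1:{A,C} P2:{Q,R}

P2 drop P (Q beats it: A:4>1 B:11>9 C:7>4)
P1 drop B (A beats it: Q:9>5 R:4>0)
P1→{A,C} P2→{Q,R}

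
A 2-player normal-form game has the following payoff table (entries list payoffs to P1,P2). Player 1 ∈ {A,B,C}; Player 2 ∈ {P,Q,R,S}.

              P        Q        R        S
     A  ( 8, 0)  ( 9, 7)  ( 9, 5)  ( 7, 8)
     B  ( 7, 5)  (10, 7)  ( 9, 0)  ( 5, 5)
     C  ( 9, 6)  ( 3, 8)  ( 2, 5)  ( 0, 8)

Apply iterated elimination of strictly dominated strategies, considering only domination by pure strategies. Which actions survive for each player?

IESDS → P1:{A,B} P2:{Q,S}

P2 drop P (Q beats it: A:7>0 B:7>5 C:8>6)
P1 drop C (A beats it: Q:9>3 R:9>2 S:7>0)
P2 drop R (Q beats it: A:7>5 B:7>0)
P1→{A,B} P2→{Q,S}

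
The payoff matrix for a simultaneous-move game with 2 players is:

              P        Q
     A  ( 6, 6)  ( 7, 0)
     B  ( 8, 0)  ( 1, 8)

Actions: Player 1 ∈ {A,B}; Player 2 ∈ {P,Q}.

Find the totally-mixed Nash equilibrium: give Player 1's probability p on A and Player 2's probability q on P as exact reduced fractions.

(p,q) = (4/7, 3/4)

P1 indiff ⇒ q·6+(1-q)·7 = q·8+(1-q)·1 ⇒ q(-2) = (1-q)(-6) ⇒ q = 3/4
P2 indiff ⇒ p·6+(1-p)·0 = p·0+(1-p)·8 ⇒ p(6) = (1-p)(8) ⇒ p = 4/7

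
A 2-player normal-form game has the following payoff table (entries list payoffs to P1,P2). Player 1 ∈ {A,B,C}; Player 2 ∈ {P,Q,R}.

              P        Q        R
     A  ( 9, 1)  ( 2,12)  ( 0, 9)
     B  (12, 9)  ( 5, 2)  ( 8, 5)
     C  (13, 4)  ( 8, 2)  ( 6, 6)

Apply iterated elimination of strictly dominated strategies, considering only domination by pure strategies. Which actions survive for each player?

P1 drop A (B beats it: P:12>9 Q:5>2 R:8>0)
P2 drop Q (P beats it: B:9>2 C:4>2)
P1→{B,C} P2→{P,R}

IESDS → P1:{B,C} P2:{P,R}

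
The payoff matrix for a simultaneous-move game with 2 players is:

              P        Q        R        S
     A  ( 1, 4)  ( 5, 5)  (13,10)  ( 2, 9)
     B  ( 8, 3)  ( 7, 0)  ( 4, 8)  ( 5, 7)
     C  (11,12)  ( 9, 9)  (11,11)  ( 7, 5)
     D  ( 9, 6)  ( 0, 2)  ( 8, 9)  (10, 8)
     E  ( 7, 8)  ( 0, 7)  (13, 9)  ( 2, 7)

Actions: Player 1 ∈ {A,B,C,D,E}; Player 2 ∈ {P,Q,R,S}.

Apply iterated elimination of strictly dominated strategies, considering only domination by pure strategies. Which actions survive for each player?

P1 drop B (C beats it: P:11>8 Q:9>7 R:11>4 S:7>5)
P2 drop Q (R beats it: A:10>5 C:11>9 D:9>2 E:9>7)
P2 drop S (R beats it: A:10>9 C:11>5 D:9>8 E:9>7)
P1 drop D (C beats it: P:11>9 R:11>8)
P1→{A,C,E} P2→{P,R}

IESDS → P1:{A,C,E} P2:{P,R}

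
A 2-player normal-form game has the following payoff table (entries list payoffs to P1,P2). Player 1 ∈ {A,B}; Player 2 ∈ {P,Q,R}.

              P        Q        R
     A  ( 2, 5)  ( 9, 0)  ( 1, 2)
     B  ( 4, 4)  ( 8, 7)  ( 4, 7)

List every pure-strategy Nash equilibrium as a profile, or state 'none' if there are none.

(A,P): not NE [P1→B gives 4>2]
(A,Q): not NE [P2→P gives 5>0]
(A,R): not NE [P1→B gives 4>1; P2→P gives 5>2]
(B,P): not NE [P2→R gives 7>4]
(B,Q): not NE [P1→A gives 9>8]
(B,R): NE

Nash profiles: (B,R)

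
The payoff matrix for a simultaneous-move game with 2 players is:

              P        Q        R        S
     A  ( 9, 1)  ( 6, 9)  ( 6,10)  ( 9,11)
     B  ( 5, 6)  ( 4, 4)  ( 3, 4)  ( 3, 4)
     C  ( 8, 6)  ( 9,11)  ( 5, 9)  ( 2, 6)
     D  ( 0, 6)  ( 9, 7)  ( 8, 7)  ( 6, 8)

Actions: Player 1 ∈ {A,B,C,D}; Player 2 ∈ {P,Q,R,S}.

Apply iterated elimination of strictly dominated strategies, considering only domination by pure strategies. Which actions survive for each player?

P1 drop B (A beats it: P:9>5 Q:6>4 R:6>3 S:9>3)
P2 drop P (Q beats it: A:9>1 C:11>6 D:7>6)
P1→{A,C,D} P2→{Q,R,S}

Survivors P1:{A,C,D} P2:{Q,R,S}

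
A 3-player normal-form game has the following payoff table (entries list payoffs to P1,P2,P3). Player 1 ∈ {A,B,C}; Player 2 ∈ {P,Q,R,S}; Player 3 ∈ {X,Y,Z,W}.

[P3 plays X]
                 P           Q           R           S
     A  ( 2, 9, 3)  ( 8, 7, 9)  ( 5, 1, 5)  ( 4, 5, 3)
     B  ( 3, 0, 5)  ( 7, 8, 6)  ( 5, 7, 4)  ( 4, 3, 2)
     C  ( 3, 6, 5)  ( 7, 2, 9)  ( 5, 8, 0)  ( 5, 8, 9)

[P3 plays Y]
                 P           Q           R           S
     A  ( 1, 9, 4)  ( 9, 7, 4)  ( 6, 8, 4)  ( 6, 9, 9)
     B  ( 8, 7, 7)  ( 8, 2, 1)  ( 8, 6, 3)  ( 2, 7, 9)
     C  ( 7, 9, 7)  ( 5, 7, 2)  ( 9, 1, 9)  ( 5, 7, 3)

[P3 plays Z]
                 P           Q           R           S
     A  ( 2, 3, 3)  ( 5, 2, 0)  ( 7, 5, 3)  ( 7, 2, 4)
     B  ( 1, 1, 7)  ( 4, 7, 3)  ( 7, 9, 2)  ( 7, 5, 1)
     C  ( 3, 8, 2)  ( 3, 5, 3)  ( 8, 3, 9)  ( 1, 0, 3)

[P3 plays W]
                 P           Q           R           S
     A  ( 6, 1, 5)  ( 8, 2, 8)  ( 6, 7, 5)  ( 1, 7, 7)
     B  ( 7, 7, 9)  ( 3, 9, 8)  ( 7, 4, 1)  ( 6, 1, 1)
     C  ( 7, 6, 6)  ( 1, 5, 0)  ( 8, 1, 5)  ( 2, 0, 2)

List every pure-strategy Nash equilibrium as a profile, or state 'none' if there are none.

(A,P,X): not NE [P1→C gives 3>2; P3→W gives 5>3]
(A,P,Y): not NE [P1→B gives 8>1; P3→W gives 5>4]
(A,P,Z): not NE [P1→C gives 3>2; P2→R gives 5>3; P3→W gives 5>3]
(A,P,W): not NE [P1→C gives 7>6; P2→S gives 7>1]
(A,Q,X): not NE [P2→P gives 9>7]
(A,Q,Y): not NE [P2→S gives 9>7; P3→X gives 9>4]
(A,Q,Z): not NE [P2→R gives 5>2; P3→X gives 9>0]
(A,Q,W): not NE [P2→S gives 7>2; P3→X gives 9>8]
(A,R,X): not NE [P2→P gives 9>1]
(A,R,Y): not NE [P1→C gives 9>6; P2→S gives 9>8; P3→W gives 5>4]
(A,R,Z): not NE [P1→C gives 8>7; P3→W gives 5>3]
(A,R,W): not NE [P1→C gives 8>6]
(A,S,X): not NE [P1→C gives 5>4; P2→P gives 9>5; P3→Y gives 9>3]
(A,S,Y): NE
(A,S,Z): not NE [P2→R gives 5>2; P3→Y gives 9>4]
(A,S,W): not NE [P1→B gives 6>1; P3→Y gives 9>7]
(B,P,X): not NE [P2→Q gives 8>0; P3→W gives 9>5]
(B,P,Y): not NE [P3→W gives 9>7]
(B,P,Z): not NE [P1→C gives 3>1; P2→R gives 9>1; P3→W gives 9>7]
(B,P,W): not NE [P2→Q gives 9>7]
(B,Q,X): not NE [P1→A gives 8>7; P3→W gives 8>6]
(B,Q,Y): not NE [P1→A gives 9>8; P2→S gives 7>2; P3→W gives 8>1]
(B,Q,Z): not NE [P1→A gives 5>4; P2→R gives 9>7; P3→W gives 8>3]
(B,Q,W): not NE [P1→A gives 8>3]
(B,R,X): not NE [P2→Q gives 8>7]
(B,R,Y): not NE [P1→C gives 9>8; P2→S gives 7>6; P3→X gives 4>3]
(B,R,Z): not NE [P1→C gives 8>7; P3→X gives 4>2]
(B,R,W): not NE [P1→C gives 8>7; P2→Q gives 9>4; P3→X gives 4>1]
(B,S,X): not NE [P1→C gives 5>4; P2→Q gives 8>3; P3→Y gives 9>2]
(B,S,Y): not NE [P1→A gives 6>2]
(B,S,Z): not NE [P2→R gives 9>5; P3→Y gives 9>1]
(B,S,W): not NE [P2→Q gives 9>1; P3→Y gives 9>1]
(C,P,X): not NE [P2→S gives 8>6; P3→Y gives 7>5]
(C,P,Y): not NE [P1→B gives 8>7]
(C,P,Z): not NE [P3→Y gives 7>2]
(C,P,W): not NE [P3→Y gives 7>6]
(C,Q,X): not NE [P1→A gives 8>7; P2→S gives 8>2]
(C,Q,Y): not NE [P1→A gives 9>5; P2→P gives 9>7; P3→X gives 9>2]
(C,Q,Z): not NE [P1→A gives 5>3; P2→P gives 8>5; P3→X gives 9>3]
(C,Q,W): not NE [P1→A gives 8>1; P2→P gives 6>5; P3→X gives 9>0]
(C,R,X): not NE [P3→Z gives 9>0]
(C,R,Y): not NE [P2→P gives 9>1]
(C,R,Z): not NE [P2→P gives 8>3]
(C,R,W): not NE [P2→P gives 6>1; P3→Z gives 9>5]
(C,S,X): NE
(C,S,Y): not NE [P1→A gives 6>5; P2→P gives 9>7; P3→X gives 9>3]
(C,S,Z): not NE [P1→B gives 7>1; P2→P gives 8>0; P3→X gives 9>3]
(C,S,W): not NE [P1→B gives 6>2; P2→P gives 6>0; P3→X gives 9>2]

PSNE = {(A,S,Y), (C,S,X)}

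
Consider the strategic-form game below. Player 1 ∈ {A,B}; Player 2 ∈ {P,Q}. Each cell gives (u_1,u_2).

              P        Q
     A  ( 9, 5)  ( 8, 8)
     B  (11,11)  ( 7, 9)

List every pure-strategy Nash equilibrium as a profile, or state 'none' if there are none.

PSNE = {(A,Q), (B,P)}

(A,P): not NE [P1→B gives 11>9; P2→Q gives 8>5]
(A,Q): NE
(B,P): NE
(B,Q): not NE [P1→A gives 8>7; P2→P gives 11>9]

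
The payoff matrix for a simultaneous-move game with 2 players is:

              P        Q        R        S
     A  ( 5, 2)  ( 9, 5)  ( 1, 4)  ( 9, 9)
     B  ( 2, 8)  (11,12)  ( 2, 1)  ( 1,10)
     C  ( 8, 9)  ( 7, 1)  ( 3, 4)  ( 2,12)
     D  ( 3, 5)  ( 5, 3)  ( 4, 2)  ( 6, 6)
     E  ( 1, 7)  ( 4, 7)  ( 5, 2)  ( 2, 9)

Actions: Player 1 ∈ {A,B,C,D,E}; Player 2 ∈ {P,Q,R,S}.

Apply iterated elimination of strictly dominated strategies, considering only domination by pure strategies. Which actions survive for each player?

P2 drop P (S beats it: A:9>2 B:10>8 C:12>9 D:6>5 E:9>7)
P2 drop R (S beats it: A:9>4 B:10>1 C:12>4 D:6>2 E:9>2)
P1 drop C (A beats it: Q:9>7 S:9>2)
P1 drop D (A beats it: Q:9>5 S:9>6)
P1 drop E (A beats it: Q:9>4 S:9>2)
P1→{A,B} P2→{Q,S}

IESDS → P1:{A,B} P2:{Q,S}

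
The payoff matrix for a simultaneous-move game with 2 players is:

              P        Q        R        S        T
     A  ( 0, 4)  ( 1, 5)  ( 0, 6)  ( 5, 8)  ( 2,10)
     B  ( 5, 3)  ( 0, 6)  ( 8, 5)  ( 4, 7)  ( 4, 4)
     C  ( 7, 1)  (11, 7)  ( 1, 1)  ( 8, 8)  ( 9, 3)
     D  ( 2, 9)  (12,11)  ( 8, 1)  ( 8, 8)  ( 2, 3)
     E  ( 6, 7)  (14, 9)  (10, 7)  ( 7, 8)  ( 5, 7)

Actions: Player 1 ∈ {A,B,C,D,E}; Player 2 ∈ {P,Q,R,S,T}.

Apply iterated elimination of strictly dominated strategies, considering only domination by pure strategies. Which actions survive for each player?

P1 drop A (C beats it: P:7>0 Q:11>1 R:1>0 S:8>5 T:9>2)
P1 drop B (E beats it: P:6>5 Q:14>0 R:10>8 S:7>4 T:5>4)
P2 drop P (Q beats it: C:7>1 D:11>9 E:9>7)
P2 drop R (Q beats it: C:7>1 D:11>1 E:9>7)
P2 drop T (Q beats it: C:7>3 D:11>3 E:9>7)
P1→{C,D,E} P2→{Q,S}

Remaining: P1:{C,D,E} P2:{Q,S}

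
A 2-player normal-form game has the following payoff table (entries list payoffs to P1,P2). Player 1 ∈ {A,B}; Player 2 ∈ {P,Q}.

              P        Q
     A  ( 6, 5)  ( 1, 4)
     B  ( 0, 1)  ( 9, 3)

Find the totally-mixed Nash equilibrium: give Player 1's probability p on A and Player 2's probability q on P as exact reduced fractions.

P1 indiff ⇒ q·6+(1-q)·1 = q·0+(1-q)·9 ⇒ q(6) = (1-q)(8) ⇒ q = 4/7
P2 indiff ⇒ p·5+(1-p)·1 = p·4+(1-p)·3 ⇒ p(1) = (1-p)(2) ⇒ p = 2/3

(p,q) = (2/3, 4/7)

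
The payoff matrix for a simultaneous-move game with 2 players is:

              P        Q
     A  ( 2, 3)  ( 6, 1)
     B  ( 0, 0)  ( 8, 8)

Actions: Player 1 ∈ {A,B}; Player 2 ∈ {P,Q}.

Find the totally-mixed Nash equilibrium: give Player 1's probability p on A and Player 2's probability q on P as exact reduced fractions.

p=4/5, q=1/2

P1 indiff ⇒ q·2+(1-q)·6 = q·0+(1-q)·8 ⇒ q(2) = (1-q)(2) ⇒ q = 1/2
P2 indiff ⇒ p·3+(1-p)·0 = p·1+(1-p)·8 ⇒ p(2) = (1-p)(8) ⇒ p = 4/5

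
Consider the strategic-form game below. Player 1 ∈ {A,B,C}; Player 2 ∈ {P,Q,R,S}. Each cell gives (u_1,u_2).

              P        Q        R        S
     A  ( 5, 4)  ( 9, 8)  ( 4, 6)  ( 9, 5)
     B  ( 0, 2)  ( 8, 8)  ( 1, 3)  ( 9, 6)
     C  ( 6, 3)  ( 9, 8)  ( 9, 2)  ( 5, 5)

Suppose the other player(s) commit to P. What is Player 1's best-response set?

u_1(A vs P) = 5
u_1(B vs P) = 0
u_1(C vs P) = 6
max payoff 6 at {C}

argmax u_1 = {C}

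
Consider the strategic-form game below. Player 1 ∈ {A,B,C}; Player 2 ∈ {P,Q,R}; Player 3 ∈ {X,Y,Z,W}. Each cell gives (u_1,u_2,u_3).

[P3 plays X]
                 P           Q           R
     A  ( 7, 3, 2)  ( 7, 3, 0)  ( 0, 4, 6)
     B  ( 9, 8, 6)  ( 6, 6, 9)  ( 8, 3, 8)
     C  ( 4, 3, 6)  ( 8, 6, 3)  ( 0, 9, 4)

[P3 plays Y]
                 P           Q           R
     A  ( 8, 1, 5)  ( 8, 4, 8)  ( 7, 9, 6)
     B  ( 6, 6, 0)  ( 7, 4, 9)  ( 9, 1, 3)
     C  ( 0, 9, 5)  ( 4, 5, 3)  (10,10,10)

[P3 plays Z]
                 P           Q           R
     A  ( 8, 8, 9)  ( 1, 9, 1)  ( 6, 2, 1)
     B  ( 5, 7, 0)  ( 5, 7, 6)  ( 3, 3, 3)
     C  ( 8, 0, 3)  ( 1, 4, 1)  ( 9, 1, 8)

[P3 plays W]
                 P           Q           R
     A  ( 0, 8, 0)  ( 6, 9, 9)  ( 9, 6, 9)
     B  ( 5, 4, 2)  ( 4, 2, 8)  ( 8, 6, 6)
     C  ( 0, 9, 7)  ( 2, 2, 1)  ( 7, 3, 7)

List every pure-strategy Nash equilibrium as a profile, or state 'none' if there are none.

(A,P,X): not NE [P1→B gives 9>7; P2→R gives 4>3; P3→Z gives 9>2]
(A,P,Y): not NE [P2→R gives 9>1; P3→Z gives 9>5]
(A,P,Z): not NE [P2→Q gives 9>8]
(A,P,W): not NE [P1→B gives 5>0; P2→Q gives 9>8; P3→Z gives 9>0]
(A,Q,X): not NE [P1→C gives 8>7; P2→R gives 4>3; P3→W gives 9>0]
(A,Q,Y): not NE [P2→R gives 9>4; P3→W gives 9>8]
(A,Q,Z): not NE [P1→B gives 5>1; P3→W gives 9>1]
(A,Q,W): NE
(A,R,X): not NE [P1→B gives 8>0; P3→W gives 9>6]
(A,R,Y): not NE [P1→C gives 10>7; P3→W gives 9>6]
(A,R,Z): not NE [P1→C gives 9>6; P2→Q gives 9>2; P3→W gives 9>1]
(A,R,W): not NE [P2→Q gives 9>6]
(B,P,X): NE
(B,P,Y): not NE [P1→A gives 8>6; P3→X gives 6>0]
(B,P,Z): not NE [P1→C gives 8>5; P3→X gives 6>0]
(B,P,W): not NE [P2→R gives 6>4; P3→X gives 6>2]
(B,Q,X): not NE [P1→C gives 8>6; P2→P gives 8>6]
(B,Q,Y): not NE [P1→A gives 8>7; P2→P gives 6>4]
(B,Q,Z): not NE [P3→Y gives 9>6]
(B,Q,W): not NE [P1→A gives 6>4; P2→R gives 6>2; P3→Y gives 9>8]
(B,R,X): not NE [P2→P gives 8>3]
(B,R,Y): not NE [P1→C gives 10>9; P2→P gives 6>1; P3→X gives 8>3]
(B,R,Z): not NE [P1→C gives 9>3; P2→Q gives 7>3; P3→X gives 8>3]
(B,R,W): not NE [P1→A gives 9>8; P3→X gives 8>6]
(C,P,X): not NE [P1→B gives 9>4; P2→R gives 9>3; P3→W gives 7>6]
(C,P,Y): not NE [P1→A gives 8>0; P2→R gives 10>9; P3→W gives 7>5]
(C,P,Z): not NE [P2→Q gives 4>0; P3→W gives 7>3]
(C,P,W): not NE [P1→B gives 5>0]
(C,Q,X): not NE [P2→R gives 9>6]
(C,Q,Y): not NE [P1→A gives 8>4; P2→R gives 10>5]
(C,Q,Z): not NE [P1→B gives 5>1; P3→Y gives 3>1]
(C,Q,W): not NE [P1→A gives 6>2; P2→P gives 9>2; P3→Y gives 3>1]
(C,R,X): not NE [P1→B gives 8>0; P3→Y gives 10>4]
(C,R,Y): NE
(C,R,Z): not NE [P2→Q gives 4>1; P3→Y gives 10>8]
(C,R,W): not NE [P1→A gives 9>7; P2→P gives 9>3; P3→Y gives 10>7]

PSNE = {(A,Q,W), (B,P,X), (C,R,Y)}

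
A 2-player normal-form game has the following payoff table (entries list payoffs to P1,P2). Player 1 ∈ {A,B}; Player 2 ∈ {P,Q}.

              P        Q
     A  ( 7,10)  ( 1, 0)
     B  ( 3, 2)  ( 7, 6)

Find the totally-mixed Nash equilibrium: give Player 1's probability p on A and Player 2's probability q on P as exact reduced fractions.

(p,q) = (2/7, 3/5)

P1 indiff ⇒ q·7+(1-q)·1 = q·3+(1-q)·7 ⇒ q(4) = (1-q)(6) ⇒ q = 3/5
P2 indiff ⇒ p·10+(1-p)·2 = p·0+(1-p)·6 ⇒ p(10) = (1-p)(4) ⇒ p = 2/7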